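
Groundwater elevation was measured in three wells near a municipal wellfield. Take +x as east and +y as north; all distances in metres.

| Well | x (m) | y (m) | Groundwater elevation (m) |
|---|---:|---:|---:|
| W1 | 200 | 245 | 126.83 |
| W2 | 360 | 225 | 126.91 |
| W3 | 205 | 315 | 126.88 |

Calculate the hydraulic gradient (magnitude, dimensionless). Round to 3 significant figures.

Differences from W1: to W2 (Δx, Δy, Δh) = (160, -20, +0.08); to W3 = (5, 70, +0.05).
Determinant of the coordinate differences = 160·70 − 5·(-20) = 11300.
∂h/∂x = [(+0.08)·70 − (+0.05)·(-20)] / 11300 = +0.0005841
∂h/∂y = [160·(+0.05) − 5·(+0.08)] / 11300 = +0.0006726
|∇h| = √(0.0005841² + 0.0006726²) = 0.0008908

0.000891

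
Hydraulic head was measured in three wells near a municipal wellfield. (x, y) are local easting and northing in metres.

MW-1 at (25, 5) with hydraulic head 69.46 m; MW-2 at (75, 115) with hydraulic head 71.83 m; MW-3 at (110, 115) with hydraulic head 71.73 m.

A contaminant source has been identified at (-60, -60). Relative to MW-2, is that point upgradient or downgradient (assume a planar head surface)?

downgradient

Taking MW-1 as reference: MW-2−MW-1 = (50, 110, +2.37); MW-3−MW-1 = (85, 110, +2.27).
Determinant of the coordinate differences = 50·110 − 85·110 = -3850.
∂h/∂x = [(+2.37)·110 − (+2.27)·110] / -3850 = -0.002857
∂h/∂y = [50·(+2.27) − 85·(+2.37)] / -3850 = +0.02284
Head at (-60, -60) = 69.46 + (-0.002857)·(-85) + (+0.02284)·(-65) = 68.22 m.
That is lower than the 71.83 m at MW-2, so the point is downgradient.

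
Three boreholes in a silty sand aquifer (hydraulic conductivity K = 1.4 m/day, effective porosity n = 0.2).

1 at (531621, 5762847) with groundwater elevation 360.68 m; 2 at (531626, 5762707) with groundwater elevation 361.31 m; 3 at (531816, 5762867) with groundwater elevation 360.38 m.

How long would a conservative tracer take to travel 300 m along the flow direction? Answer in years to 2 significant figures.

With h = a·x + b·y + c and 1 as origin, the differences give:
  5·a + (-140)·b = +0.63
  195·a + 20·b = -0.30
Eliminate b (×20 and ×(-140), subtract): 27400·a = -29.400 → a = ∂h/∂x = -0.001073
Back-substitute: b = ∂h/∂y = -0.004538.
|∇h| = √(-0.001073² + -0.004538²) = 0.004663
Seepage velocity v = K·i/n = 1.4 × 0.004663 / 0.2 = 0.03264 m/day.
t = 300 / 0.03264 = 9191 days = 25.2 years.

25 years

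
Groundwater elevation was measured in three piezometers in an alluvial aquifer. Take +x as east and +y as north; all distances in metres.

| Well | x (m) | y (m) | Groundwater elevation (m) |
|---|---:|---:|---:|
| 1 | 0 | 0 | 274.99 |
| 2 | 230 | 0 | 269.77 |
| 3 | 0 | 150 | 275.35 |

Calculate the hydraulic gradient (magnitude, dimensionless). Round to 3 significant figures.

∂h/∂x = (269.77 − 274.99) / (230 − 0) = -0.02270
∂h/∂y = (275.35 − 274.99) / (150 − 0) = +0.002400
|∇h| = √(-0.02270² + 0.002400²) = 0.02283

0.0228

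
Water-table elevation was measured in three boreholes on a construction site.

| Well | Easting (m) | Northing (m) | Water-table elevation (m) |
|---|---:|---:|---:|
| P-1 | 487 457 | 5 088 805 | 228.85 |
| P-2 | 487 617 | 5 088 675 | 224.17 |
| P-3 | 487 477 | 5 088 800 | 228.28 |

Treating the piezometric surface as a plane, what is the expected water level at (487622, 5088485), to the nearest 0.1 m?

Differences from P-1: to P-2 (Δx, Δy, Δh) = (160, -130, -4.68); to P-3 = (20, -5, -0.57).
Solve a·Δx + b·Δy = Δh: det = 160·(-5) − 20·(-130) = 1800.
∂h/∂x = [(-4.68)·(-5) − (-0.57)·(-130)] / 1800 = -0.02817
∂h/∂y = [160·(-0.57) − 20·(-4.68)] / 1800 = +0.001333
h(487622, 5088485) = 228.85 + (-0.02817)·(165) + (+0.001333)·(-320) = 228.85 -4.647 -0.427 = 223.776 m.

223.8 m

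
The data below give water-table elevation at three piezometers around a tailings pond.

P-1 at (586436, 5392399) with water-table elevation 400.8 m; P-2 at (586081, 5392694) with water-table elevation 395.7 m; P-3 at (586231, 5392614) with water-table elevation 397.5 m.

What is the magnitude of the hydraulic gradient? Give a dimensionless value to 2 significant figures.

0.011

With h = a·x + b·y + c and P-1 as origin, the differences give:
  (-355)·a + 295·b = -5.1
  (-205)·a + 215·b = -3.3
Eliminate b (×215 and ×295, subtract): -15850·a = -123.00 → a = ∂h/∂x = +0.007760
Back-substitute: b = ∂h/∂y = -0.007950.
|∇h| = √(0.007760² + -0.007950²) = 0.01111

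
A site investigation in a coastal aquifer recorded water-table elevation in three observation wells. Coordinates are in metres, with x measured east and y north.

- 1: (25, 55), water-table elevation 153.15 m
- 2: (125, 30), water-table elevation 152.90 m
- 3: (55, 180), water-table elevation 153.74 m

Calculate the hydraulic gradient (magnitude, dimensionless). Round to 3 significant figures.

Differences from 1: to 2 (Δx, Δy, Δh) = (100, -25, -0.25); to 3 = (30, 125, +0.59).
Determinant of the coordinate differences = 100·125 − 30·(-25) = 13250.
∂h/∂x = [(-0.25)·125 − (+0.59)·(-25)] / 13250 = -0.001245
∂h/∂y = [100·(+0.59) − 30·(-0.25)] / 13250 = +0.005019
|∇h| = √(-0.001245² + 0.005019²) = 0.005171

0.00517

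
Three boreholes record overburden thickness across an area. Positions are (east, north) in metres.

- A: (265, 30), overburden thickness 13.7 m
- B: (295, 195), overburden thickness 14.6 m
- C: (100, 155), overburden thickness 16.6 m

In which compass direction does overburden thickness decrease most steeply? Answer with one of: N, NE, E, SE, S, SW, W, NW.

SE

Differences from A: to B (Δx, Δy, Δh) = (30, 165, +0.9); to C = (-165, 125, +2.9).
Solve a·Δx + b·Δy = Δd: det = 30·125 − (-165)·165 = 30975.
∂d/∂x = [(+0.9)·125 − (+2.9)·165] / 30975 = -0.01182
∂d/∂y = [30·(+2.9) − (-165)·(+0.9)] / 30975 = +0.007603
Steepest decrease is along −∇f = (+0.01182 E, -0.007603 N) → southeast.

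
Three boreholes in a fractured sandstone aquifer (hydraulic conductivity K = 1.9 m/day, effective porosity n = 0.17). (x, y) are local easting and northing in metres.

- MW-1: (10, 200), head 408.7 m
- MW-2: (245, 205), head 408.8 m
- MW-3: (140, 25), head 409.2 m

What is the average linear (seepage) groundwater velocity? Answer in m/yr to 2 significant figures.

Differences from MW-1: to MW-2 (Δx, Δy, Δh) = (235, 5, +0.1); to MW-3 = (130, -175, +0.5).
Determinant of the coordinate differences = 235·(-175) − 130·5 = -41775.
∂h/∂x = [(+0.1)·(-175) − (+0.5)·5] / -41775 = +0.0004788
∂h/∂y = [235·(+0.5) − 130·(+0.1)] / -41775 = -0.002501
|∇h| = √(0.0004788² + -0.002501²) = 0.002546
Seepage velocity v = K·i/n = 1.9 × 0.002546 / 0.17 = 0.02846 m/day = 10.4 m/yr.

10 m/yr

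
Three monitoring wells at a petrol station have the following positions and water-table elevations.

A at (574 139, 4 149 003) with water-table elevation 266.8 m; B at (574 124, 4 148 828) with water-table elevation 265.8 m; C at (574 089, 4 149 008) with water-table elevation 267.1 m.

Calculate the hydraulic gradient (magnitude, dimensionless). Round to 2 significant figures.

0.0082

With h = a·x + b·y + c and A as origin, the differences give:
  (-15)·a + (-175)·b = -1.0
  (-50)·a + 5·b = +0.3
Eliminate b (×5 and ×(-175), subtract): -8825·a = 47.50 → a = ∂h/∂x = -0.005382
Back-substitute: b = ∂h/∂y = +0.006176.
|∇h| = √(-0.005382² + 0.006176²) = 0.008192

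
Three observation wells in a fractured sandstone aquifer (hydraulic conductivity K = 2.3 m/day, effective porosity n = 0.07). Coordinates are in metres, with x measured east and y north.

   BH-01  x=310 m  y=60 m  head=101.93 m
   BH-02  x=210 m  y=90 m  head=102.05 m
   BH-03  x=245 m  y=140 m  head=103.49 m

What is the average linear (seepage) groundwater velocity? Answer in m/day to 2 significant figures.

With h = a·x + b·y + c and BH-01 as origin, the differences give:
  (-100)·a + 30·b = +0.12
  (-65)·a + 80·b = +1.56
Eliminate b (×80 and ×30, subtract): -6050·a = -37.200 → a = ∂h/∂x = +0.006149
Back-substitute: b = ∂h/∂y = +0.02450.
|∇h| = √(0.006149² + 0.02450²) = 0.02526
Seepage velocity v = K·i/n = 2.3 × 0.02526 / 0.07 = 0.83 m/day.

0.83 m/day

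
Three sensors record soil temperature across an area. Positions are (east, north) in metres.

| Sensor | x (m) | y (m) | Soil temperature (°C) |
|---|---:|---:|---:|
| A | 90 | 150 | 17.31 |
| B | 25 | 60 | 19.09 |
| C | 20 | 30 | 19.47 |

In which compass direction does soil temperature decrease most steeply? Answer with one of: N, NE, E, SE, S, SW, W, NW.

Differences from A: to B (Δx, Δy, Δh) = (-65, -90, +1.78); to C = (-70, -120, +2.16).
Solve a·Δx + b·Δy = ΔT: det = (-65)·(-120) − (-70)·(-90) = 1500.
∂T/∂x = [(+1.78)·(-120) − (+2.16)·(-90)] / 1500 = -0.01280
∂T/∂y = [(-65)·(+2.16) − (-70)·(+1.78)] / 1500 = -0.01053
Steepest decrease is along −∇f = (+0.01280 E, +0.01053 N) → northeast.

NE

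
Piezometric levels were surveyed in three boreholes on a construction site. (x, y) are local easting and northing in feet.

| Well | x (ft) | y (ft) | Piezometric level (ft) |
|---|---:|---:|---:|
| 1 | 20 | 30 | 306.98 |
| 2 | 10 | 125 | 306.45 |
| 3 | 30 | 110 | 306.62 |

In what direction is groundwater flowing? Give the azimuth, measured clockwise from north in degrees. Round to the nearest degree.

Differences from 1: to 2 (Δx, Δy, Δh) = (-10, 95, -0.53); to 3 = (10, 80, -0.36).
Determinant of the coordinate differences = (-10)·80 − 10·95 = -1750.
∂h/∂x = [(-0.53)·80 − (-0.36)·95] / -1750 = +0.004686
∂h/∂y = [(-10)·(-0.36) − 10·(-0.53)] / -1750 = -0.005086
Flow direction (−∇h) has components (-0.004686 E, +0.005086 N).
Azimuth = atan2(E, N) = atan2(-0.004686, +0.005086) = 317.3° ≈ 317°.

317°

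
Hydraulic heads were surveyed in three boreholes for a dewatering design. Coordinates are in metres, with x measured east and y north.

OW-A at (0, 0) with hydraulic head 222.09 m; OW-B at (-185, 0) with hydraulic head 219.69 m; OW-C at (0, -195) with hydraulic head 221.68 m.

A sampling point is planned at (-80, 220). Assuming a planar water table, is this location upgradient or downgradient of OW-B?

∂h/∂x = (219.69 − 222.09) / (-185 − 0) = +0.01297
∂h/∂y = (221.68 − 222.09) / (-195 − 0) = +0.002103
Head at (-80, 220) = 222.09 + (+0.01297)·(-80) + (+0.002103)·(220) = 221.51 m.
That is higher than the 219.69 m at OW-B, so the point is upgradient.

upgradient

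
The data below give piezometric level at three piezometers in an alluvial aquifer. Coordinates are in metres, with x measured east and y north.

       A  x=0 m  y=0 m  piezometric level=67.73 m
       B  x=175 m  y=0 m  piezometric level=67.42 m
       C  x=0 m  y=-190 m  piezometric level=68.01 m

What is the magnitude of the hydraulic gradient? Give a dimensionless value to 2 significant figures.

∂h/∂x = (67.42 − 67.73) / (175 − 0) = -0.001771
∂h/∂y = (68.01 − 67.73) / (-190 − 0) = -0.001474
|∇h| = √(-0.001771² + -0.001474²) = 0.002304

0.0023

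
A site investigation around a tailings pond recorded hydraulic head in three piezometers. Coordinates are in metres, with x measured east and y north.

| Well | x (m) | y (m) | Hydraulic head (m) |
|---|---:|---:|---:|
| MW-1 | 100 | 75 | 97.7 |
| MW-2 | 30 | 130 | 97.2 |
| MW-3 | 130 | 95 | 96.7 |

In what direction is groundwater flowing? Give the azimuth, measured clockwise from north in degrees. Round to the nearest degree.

028°

With h = a·x + b·y + c and MW-1 as origin, the differences give:
  (-70)·a + 55·b = -0.5
  30·a + 20·b = -1.0
Eliminate b (×20 and ×55, subtract): -3050·a = 45.00 → a = ∂h/∂x = -0.01475
Back-substitute: b = ∂h/∂y = -0.02787.
Flow direction (−∇h) has components (+0.01475 E, +0.02787 N).
Azimuth = atan2(E, N) = atan2(+0.01475, +0.02787) = 27.9° ≈ 028°.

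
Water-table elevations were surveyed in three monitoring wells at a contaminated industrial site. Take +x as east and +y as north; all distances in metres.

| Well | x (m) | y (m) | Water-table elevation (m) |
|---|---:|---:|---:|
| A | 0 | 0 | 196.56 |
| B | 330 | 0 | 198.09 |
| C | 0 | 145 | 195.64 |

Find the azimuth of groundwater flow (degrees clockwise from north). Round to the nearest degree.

324°

∂h/∂x = (198.09 − 196.56) / (330 − 0) = +0.004636
∂h/∂y = (195.64 − 196.56) / (145 − 0) = -0.006345
Flow direction (−∇h) has components (-0.004636 E, +0.006345 N).
Azimuth = atan2(E, N) = atan2(-0.004636, +0.006345) = 323.8° ≈ 324°.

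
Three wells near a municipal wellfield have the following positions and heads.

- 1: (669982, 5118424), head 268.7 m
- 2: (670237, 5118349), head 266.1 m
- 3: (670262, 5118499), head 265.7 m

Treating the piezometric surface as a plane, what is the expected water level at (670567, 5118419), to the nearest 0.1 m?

Differences from 1: to 2 (Δx, Δy, Δh) = (255, -75, -2.6); to 3 = (280, 75, -3.0).
Solve a·Δx + b·Δy = Δh: det = 255·75 − 280·(-75) = 40125.
∂h/∂x = [(-2.6)·75 − (-3.0)·(-75)] / 40125 = -0.01047
∂h/∂y = [255·(-3.0) − 280·(-2.6)] / 40125 = -0.0009221
h(670567, 5118419) = 268.7 + (-0.01047)·(585) + (-0.0009221)·(-5) = 268.7 -6.123 +0.005 = 262.581 m.

262.6 m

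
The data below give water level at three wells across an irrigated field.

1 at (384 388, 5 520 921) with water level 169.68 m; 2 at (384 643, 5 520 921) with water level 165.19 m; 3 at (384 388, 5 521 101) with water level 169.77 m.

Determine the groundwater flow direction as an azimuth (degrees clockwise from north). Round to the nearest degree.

∂h/∂x = (165.19 − 169.68) / (384643 − 384388) = -0.01761
∂h/∂y = (169.77 − 169.68) / (5521101 − 5520921) = +0.0005000
Flow direction (−∇h) has components (+0.01761 E, -0.0005000 N).
Azimuth = atan2(E, N) = atan2(+0.01761, -0.0005000) = 91.6° ≈ 092°.

092°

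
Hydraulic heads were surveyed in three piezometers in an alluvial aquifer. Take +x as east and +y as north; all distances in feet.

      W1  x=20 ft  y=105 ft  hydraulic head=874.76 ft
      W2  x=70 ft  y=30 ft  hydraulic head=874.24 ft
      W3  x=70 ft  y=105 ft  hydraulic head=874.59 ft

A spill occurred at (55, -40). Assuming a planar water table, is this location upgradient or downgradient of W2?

Three-point gradient (reference W1): Δ to W2 = (50, -75, -0.52), Δ to W3 = (50, 0, -0.17).
∂h/∂x = -0.003400, ∂h/∂y = +0.004667 (det = 3750).
Head at (55, -40) = 874.76 + (-0.003400)·(35) + (+0.004667)·(-145) = 873.96 ft.
That is lower than the 874.24 ft at W2, so the point is downgradient.

downgradient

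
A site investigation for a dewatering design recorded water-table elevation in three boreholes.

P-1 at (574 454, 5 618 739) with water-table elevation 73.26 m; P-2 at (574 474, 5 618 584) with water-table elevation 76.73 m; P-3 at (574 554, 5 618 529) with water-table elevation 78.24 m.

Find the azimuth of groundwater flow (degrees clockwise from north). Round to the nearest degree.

350°

Differences from P-1: to P-2 (Δx, Δy, Δh) = (20, -155, +3.47); to P-3 = (100, -210, +4.98).
Determinant of the coordinate differences = 20·(-210) − 100·(-155) = 11300.
∂h/∂x = [(+3.47)·(-210) − (+4.98)·(-155)] / 11300 = +0.003823
∂h/∂y = [20·(+4.98) − 100·(+3.47)] / 11300 = -0.02189
Flow direction (−∇h) has components (-0.003823 E, +0.02189 N).
Azimuth = atan2(E, N) = atan2(-0.003823, +0.02189) = 350.1° ≈ 350°.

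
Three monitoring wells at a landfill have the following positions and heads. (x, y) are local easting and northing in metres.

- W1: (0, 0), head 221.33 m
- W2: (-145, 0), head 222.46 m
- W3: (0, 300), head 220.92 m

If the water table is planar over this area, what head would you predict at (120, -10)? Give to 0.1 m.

220.4 m

∂h/∂x = (222.46 − 221.33) / (-145 − 0) = -0.007793
∂h/∂y = (220.92 − 221.33) / (300 − 0) = -0.001367
h(120, -10) = 221.33 + (-0.007793)·(120) + (-0.001367)·(-10) = 221.33 -0.935 +0.014 = 220.408 m.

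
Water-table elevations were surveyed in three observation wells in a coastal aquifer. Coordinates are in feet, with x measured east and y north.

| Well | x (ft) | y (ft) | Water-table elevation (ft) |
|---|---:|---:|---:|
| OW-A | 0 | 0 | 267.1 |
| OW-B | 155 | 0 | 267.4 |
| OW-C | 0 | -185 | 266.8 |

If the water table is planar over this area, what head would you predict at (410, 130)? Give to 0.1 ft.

∂h/∂x = (267.4 − 267.1) / (155 − 0) = +0.001935
∂h/∂y = (266.8 − 267.1) / (-185 − 0) = +0.001622
h(410, 130) = 267.1 + (+0.001935)·(410) + (+0.001622)·(130) = 267.1 +0.794 +0.211 = 268.104 ft.

268.1 ft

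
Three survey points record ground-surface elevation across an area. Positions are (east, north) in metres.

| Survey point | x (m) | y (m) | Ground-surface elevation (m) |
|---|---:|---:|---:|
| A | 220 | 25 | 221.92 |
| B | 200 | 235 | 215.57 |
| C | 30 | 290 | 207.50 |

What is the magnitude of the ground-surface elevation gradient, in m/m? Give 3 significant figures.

0.0471 m/m

Taking A as reference: B−A = (-20, 210, -6.35); C−A = (-190, 265, -14.42).
Determinant of the coordinate differences = (-20)·265 − (-190)·210 = 34600.
∂z/∂x = [(-6.35)·265 − (-14.42)·210] / 34600 = +0.03889
∂z/∂y = [(-20)·(-14.42) − (-190)·(-6.35)] / 34600 = -0.02653
|∇f| = √(0.03889² + -0.02653²) = 0.04708 m/m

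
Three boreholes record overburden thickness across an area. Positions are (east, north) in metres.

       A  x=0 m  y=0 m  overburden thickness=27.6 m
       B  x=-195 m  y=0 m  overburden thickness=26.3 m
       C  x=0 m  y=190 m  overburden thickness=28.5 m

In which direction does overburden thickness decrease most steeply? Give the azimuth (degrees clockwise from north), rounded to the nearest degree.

235°

∂d/∂x = (26.3 − 27.6) / (-195 − 0) = +0.006667
∂d/∂y = (28.5 − 27.6) / (190 − 0) = +0.004737
Steepest decrease is along −∇f: components (-0.006667 E, -0.004737 N).
Azimuth = atan2(-0.006667, -0.004737) = 234.6° ≈ 235°.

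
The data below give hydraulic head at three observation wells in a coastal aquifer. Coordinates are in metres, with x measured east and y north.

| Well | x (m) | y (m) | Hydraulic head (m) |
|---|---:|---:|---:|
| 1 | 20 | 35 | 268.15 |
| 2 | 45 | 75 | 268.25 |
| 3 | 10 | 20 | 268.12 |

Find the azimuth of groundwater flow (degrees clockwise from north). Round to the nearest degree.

Differences from 1: to 2 (Δx, Δy, Δh) = (25, 40, +0.10); to 3 = (-10, -15, -0.03).
Determinant of the coordinate differences = 25·(-15) − (-10)·40 = 25.
∂h/∂x = [(+0.10)·(-15) − (-0.03)·40] / 25 = -0.01200
∂h/∂y = [25·(-0.03) − (-10)·(+0.10)] / 25 = +0.01000
Flow direction (−∇h) has components (+0.01200 E, -0.01000 N).
Azimuth = atan2(E, N) = atan2(+0.01200, -0.01000) = 129.8° ≈ 130°.

130°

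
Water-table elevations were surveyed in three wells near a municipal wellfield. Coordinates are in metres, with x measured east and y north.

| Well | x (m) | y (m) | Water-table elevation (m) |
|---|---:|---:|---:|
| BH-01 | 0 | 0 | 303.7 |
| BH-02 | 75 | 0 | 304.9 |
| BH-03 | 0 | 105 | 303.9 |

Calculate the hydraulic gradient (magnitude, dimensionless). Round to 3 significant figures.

0.0161

∂h/∂x = (304.9 − 303.7) / (75 − 0) = +0.01600
∂h/∂y = (303.9 − 303.7) / (105 − 0) = +0.001905
|∇h| = √(0.01600² + 0.001905²) = 0.01611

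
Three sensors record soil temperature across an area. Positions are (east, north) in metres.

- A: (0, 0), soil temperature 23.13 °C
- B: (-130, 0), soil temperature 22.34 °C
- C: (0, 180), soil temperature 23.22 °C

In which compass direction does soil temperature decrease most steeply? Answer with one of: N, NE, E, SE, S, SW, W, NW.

∂T/∂x = (22.34 − 23.13) / (-130 − 0) = +0.006077
∂T/∂y = (23.22 − 23.13) / (180 − 0) = +0.0005000
Steepest decrease is along −∇f = (-0.006077 E, -0.0005000 N) → west.

W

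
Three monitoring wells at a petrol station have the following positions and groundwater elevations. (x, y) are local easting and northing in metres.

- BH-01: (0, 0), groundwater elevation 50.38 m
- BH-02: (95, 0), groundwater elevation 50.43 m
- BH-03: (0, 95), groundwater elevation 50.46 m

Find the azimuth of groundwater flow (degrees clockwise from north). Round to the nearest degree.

∂h/∂x = (50.43 − 50.38) / (95 − 0) = +0.0005263
∂h/∂y = (50.46 − 50.38) / (95 − 0) = +0.0008421
Flow direction (−∇h) has components (-0.0005263 E, -0.0008421 N).
Azimuth = atan2(E, N) = atan2(-0.0005263, -0.0008421) = 212.0° ≈ 212°.

212°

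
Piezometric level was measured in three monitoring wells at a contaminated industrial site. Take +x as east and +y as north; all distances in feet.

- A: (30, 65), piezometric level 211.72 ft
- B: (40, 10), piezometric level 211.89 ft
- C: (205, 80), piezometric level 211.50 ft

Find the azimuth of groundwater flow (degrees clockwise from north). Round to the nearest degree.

017°

Differences from A: to B (Δx, Δy, Δh) = (10, -55, +0.17); to C = (175, 15, -0.22).
Determinant of the coordinate differences = 10·15 − 175·(-55) = 9775.
∂h/∂x = [(+0.17)·15 − (-0.22)·(-55)] / 9775 = -0.0009770
∂h/∂y = [10·(-0.22) − 175·(+0.17)] / 9775 = -0.003269
Flow direction (−∇h) has components (+0.0009770 E, +0.003269 N).
Azimuth = atan2(E, N) = atan2(+0.0009770, +0.003269) = 16.6° ≈ 017°.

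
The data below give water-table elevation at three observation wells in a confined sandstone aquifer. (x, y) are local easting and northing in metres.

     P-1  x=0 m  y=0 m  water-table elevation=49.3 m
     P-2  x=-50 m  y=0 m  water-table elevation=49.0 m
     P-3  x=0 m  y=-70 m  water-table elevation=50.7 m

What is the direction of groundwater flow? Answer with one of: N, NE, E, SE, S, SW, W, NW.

N

∂h/∂x = (49.0 − 49.3) / (-50 − 0) = +0.006000
∂h/∂y = (50.7 − 49.3) / (-70 − 0) = -0.02000
Flow = −∇h = (-0.006000 east, +0.02000 north), which points north.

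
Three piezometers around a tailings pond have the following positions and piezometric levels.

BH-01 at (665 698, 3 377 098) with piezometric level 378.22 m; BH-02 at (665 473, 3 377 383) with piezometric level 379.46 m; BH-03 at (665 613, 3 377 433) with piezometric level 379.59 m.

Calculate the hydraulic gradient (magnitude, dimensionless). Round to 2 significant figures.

Taking BH-01 as reference: BH-02−BH-01 = (-225, 285, +1.24); BH-03−BH-01 = (-85, 335, +1.37).
Solve a·Δx + b·Δy = Δh: det = (-225)·335 − (-85)·285 = -51150.
∂h/∂x = [(+1.24)·335 − (+1.37)·285] / -51150 = -0.0004878
∂h/∂y = [(-225)·(+1.37) − (-85)·(+1.24)] / -51150 = +0.003966
|∇h| = √(-0.0004878² + 0.003966²) = 0.003996

0.0040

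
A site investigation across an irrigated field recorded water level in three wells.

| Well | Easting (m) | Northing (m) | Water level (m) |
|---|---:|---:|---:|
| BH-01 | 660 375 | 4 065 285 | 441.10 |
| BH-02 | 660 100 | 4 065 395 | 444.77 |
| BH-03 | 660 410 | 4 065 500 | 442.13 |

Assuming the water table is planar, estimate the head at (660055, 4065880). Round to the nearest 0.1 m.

With h = a·x + b·y + c and BH-01 as origin, the differences give:
  (-275)·a + 110·b = +3.67
  35·a + 215·b = +1.03
Eliminate b (×215 and ×110, subtract): -62975·a = 675.750 → a = ∂h/∂x = -0.01073
Back-substitute: b = ∂h/∂y = +0.006538.
h(660055, 4065880) = 441.10 + (-0.01073)·(-320) + (+0.006538)·(595) = 441.10 +3.434 +3.890 = 448.424 m.

448.4 m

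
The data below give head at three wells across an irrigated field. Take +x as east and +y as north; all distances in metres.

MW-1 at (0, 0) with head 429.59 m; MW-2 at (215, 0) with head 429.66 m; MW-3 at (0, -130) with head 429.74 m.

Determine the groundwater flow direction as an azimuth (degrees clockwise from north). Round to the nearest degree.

∂h/∂x = (429.66 − 429.59) / (215 − 0) = +0.0003256
∂h/∂y = (429.74 − 429.59) / (-130 − 0) = -0.001154
Flow direction (−∇h) has components (-0.0003256 E, +0.001154 N).
Azimuth = atan2(E, N) = atan2(-0.0003256, +0.001154) = 344.2° ≈ 344°.

344°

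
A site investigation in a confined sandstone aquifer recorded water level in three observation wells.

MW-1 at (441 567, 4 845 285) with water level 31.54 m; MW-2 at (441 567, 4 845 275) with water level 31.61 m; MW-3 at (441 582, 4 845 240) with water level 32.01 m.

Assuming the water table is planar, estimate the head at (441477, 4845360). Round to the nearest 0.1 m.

With h = a·x + b·y + c and MW-1 as origin, the differences give:
  0·a + (-10)·b = +0.07
  15·a + (-45)·b = +0.47
Eliminate b (×(-45) and ×(-10), subtract): 150·a = 1.550 → a = ∂h/∂x = +0.01033
Back-substitute: b = ∂h/∂y = -0.007000.
h(441477, 4845360) = 31.54 + (+0.01033)·(-90) + (-0.007000)·(75) = 31.54 -0.930 -0.525 = 30.085 m.

30.1 m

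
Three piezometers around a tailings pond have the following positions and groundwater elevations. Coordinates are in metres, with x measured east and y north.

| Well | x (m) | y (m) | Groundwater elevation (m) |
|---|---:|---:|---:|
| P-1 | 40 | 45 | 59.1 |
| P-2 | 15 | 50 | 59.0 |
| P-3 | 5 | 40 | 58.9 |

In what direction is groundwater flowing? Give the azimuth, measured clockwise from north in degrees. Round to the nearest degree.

225°

Three-point gradient (reference P-1): Δ to P-2 = (-25, 5, -0.1), Δ to P-3 = (-35, -5, -0.2).
∂h/∂x = +0.005000, ∂h/∂y = +0.005000 (det = 300).
Flow direction (−∇h) has components (-0.005000 E, -0.005000 N).
Azimuth = atan2(E, N) = atan2(-0.005000, -0.005000) = 225.0° ≈ 225°.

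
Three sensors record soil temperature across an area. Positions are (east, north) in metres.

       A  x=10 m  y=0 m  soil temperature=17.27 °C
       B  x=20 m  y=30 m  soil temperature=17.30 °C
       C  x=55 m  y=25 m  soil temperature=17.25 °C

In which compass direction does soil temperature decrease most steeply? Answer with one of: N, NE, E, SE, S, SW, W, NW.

With T = a·x + b·y + c and A as origin, the differences give:
  10·a + 30·b = +0.03
  45·a + 25·b = -0.02
Eliminate b (×25 and ×30, subtract): -1100·a = 1.350 → a = ∂T/∂x = -0.001227
Back-substitute: b = ∂T/∂y = +0.001409.
Steepest decrease is along −∇f = (+0.001227 E, -0.001409 N) → southeast.

SE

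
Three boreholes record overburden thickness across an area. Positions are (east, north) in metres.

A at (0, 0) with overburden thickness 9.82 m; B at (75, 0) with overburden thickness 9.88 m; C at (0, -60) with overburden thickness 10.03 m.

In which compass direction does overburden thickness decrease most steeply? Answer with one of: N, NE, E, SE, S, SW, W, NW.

∂d/∂x = (9.88 − 9.82) / (75 − 0) = +0.0008000
∂d/∂y = (10.03 − 9.82) / (-60 − 0) = -0.003500
Steepest decrease is along −∇f = (-0.0008000 E, +0.003500 N) → north.

N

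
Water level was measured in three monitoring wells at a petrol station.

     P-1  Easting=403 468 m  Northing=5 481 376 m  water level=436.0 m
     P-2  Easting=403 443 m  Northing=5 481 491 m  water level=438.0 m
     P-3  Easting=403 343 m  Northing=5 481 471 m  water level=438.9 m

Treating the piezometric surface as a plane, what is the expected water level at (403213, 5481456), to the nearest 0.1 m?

440.2 m

With h = a·x + b·y + c and P-1 as origin, the differences give:
  (-25)·a + 115·b = +2.0
  (-125)·a + 95·b = +2.9
Eliminate b (×95 and ×115, subtract): 12000·a = -143.50 → a = ∂h/∂x = -0.01196
Back-substitute: b = ∂h/∂y = +0.01479.
h(403213, 5481456) = 436.0 + (-0.01196)·(-255) + (+0.01479)·(80) = 436.0 +3.049 +1.183 = 440.233 m.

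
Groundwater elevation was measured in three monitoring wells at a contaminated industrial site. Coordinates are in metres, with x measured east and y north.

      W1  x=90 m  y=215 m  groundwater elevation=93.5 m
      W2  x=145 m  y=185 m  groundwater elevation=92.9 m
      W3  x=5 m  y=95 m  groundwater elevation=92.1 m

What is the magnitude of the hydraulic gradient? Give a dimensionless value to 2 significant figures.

0.014

Taking W1 as reference: W2−W1 = (55, -30, -0.6); W3−W1 = (-85, -120, -1.4).
Determinant of the coordinate differences = 55·(-120) − (-85)·(-30) = -9150.
∂h/∂x = [(-0.6)·(-120) − (-1.4)·(-30)] / -9150 = -0.003279
∂h/∂y = [55·(-1.4) − (-85)·(-0.6)] / -9150 = +0.01399
|∇h| = √(-0.003279² + 0.01399²) = 0.01437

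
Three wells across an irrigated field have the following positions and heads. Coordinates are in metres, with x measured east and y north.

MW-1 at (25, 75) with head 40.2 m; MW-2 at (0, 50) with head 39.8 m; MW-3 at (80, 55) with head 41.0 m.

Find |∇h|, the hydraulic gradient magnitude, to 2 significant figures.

With h = a·x + b·y + c and MW-1 as origin, the differences give:
  (-25)·a + (-25)·b = -0.4
  55·a + (-20)·b = +0.8
Eliminate b (×(-20) and ×(-25), subtract): 1875·a = 28.00 → a = ∂h/∂x = +0.01493
Back-substitute: b = ∂h/∂y = +0.001067.
|∇h| = √(0.01493² + 0.001067²) = 0.01497

0.015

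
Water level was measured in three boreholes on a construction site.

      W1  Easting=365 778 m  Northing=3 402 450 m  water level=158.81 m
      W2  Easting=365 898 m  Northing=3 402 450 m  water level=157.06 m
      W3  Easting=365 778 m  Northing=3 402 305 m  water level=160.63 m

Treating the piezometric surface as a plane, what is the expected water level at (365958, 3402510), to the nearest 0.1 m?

155.4 m

∂h/∂x = (157.06 − 158.81) / (365898 − 365778) = -0.01458
∂h/∂y = (160.63 − 158.81) / (3402305 − 3402450) = -0.01255
h(365958, 3402510) = 158.81 + (-0.01458)·(180) + (-0.01255)·(60) = 158.81 -2.625 -0.753 = 155.432 m.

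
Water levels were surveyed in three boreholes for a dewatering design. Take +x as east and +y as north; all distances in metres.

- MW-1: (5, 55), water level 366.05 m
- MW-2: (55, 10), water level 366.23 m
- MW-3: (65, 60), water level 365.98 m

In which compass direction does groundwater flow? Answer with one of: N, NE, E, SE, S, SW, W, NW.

N

Three-point gradient (reference MW-1): Δ to MW-2 = (50, -45, +0.18), Δ to MW-3 = (60, 5, -0.07).
∂h/∂x = -0.0007627, ∂h/∂y = -0.004847 (det = 2950).
Flow = −∇h = (+0.0007627 east, +0.004847 north), which points north.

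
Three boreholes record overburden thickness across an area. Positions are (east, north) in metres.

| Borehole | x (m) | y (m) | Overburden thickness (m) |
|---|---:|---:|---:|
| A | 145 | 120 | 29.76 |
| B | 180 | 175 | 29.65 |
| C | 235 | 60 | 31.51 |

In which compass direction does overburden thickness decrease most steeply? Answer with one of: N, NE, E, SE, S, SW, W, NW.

Taking A as reference: B−A = (35, 55, -0.11); C−A = (90, -60, +1.75).
Determinant of the coordinate differences = 35·(-60) − 90·55 = -7050.
∂d/∂x = [(-0.11)·(-60) − (+1.75)·55] / -7050 = +0.01272
∂d/∂y = [35·(+1.75) − 90·(-0.11)] / -7050 = -0.01009
Steepest decrease is along −∇f = (-0.01272 E, +0.01009 N) → northwest.

NW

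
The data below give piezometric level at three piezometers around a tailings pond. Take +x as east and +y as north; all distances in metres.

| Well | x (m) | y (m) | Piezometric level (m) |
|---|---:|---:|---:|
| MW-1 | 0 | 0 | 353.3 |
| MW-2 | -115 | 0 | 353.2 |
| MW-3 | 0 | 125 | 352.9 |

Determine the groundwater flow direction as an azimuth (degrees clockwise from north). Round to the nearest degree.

∂h/∂x = (353.2 − 353.3) / (-115 − 0) = +0.0008696
∂h/∂y = (352.9 − 353.3) / (125 − 0) = -0.003200
Flow direction (−∇h) has components (-0.0008696 E, +0.003200 N).
Azimuth = atan2(E, N) = atan2(-0.0008696, +0.003200) = 344.8° ≈ 345°.

345°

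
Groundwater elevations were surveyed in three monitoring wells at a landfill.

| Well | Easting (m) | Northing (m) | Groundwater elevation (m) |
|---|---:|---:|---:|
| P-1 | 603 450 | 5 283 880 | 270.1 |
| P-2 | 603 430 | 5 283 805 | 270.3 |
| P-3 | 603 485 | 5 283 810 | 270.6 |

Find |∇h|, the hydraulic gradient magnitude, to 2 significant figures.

With h = a·x + b·y + c and P-1 as origin, the differences give:
  (-20)·a + (-75)·b = +0.2
  35·a + (-70)·b = +0.5
Eliminate b (×(-70) and ×(-75), subtract): 4025·a = 23.50 → a = ∂h/∂x = +0.005839
Back-substitute: b = ∂h/∂y = -0.004224.
|∇h| = √(0.005839² + -0.004224²) = 0.007207

0.0072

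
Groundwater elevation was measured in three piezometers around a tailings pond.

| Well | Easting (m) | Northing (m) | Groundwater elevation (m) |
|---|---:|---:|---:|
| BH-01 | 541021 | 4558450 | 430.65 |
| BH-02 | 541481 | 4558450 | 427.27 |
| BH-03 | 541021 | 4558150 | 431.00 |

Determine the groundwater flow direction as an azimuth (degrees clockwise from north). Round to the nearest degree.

081°

∂h/∂x = (427.27 − 430.65) / (541481 − 541021) = -0.007348
∂h/∂y = (431.00 − 430.65) / (4558150 − 4558450) = -0.001167
Flow direction (−∇h) has components (+0.007348 E, +0.001167 N).
Azimuth = atan2(E, N) = atan2(+0.007348, +0.001167) = 81.0° ≈ 081°.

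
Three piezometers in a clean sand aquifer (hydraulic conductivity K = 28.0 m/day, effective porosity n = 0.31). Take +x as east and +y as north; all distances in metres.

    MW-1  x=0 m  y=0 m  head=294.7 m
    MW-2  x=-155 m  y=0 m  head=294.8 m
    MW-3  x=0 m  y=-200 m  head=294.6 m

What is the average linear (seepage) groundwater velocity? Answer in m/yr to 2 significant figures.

∂h/∂x = (294.8 − 294.7) / (-155 − 0) = -0.0006452
∂h/∂y = (294.6 − 294.7) / (-200 − 0) = +0.0005000
|∇h| = √(-0.0006452² + 0.0005000²) = 0.0008163
Seepage velocity v = K·i/n = 28.0 × 0.0008163 / 0.31 = 0.07373 m/day = 26.93 m/yr.

27 m/yr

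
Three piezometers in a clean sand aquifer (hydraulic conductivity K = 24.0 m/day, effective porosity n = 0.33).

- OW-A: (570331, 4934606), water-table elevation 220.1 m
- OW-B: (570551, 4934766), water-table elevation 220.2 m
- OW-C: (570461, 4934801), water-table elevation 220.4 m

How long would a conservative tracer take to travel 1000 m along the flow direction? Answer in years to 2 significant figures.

14 years

Taking OW-A as reference: OW-B−OW-A = (220, 160, +0.1); OW-C−OW-A = (130, 195, +0.3).
Determinant of the coordinate differences = 220·195 − 130·160 = 22100.
∂h/∂x = [(+0.1)·195 − (+0.3)·160] / 22100 = -0.001290
∂h/∂y = [220·(+0.3) − 130·(+0.1)] / 22100 = +0.002398
|∇h| = √(-0.001290² + 0.002398²) = 0.002723
Seepage velocity v = K·i/n = 24.0 × 0.002723 / 0.33 = 0.198 m/day.
t = 1000 / 0.198 = 5051 days = 13.8 years.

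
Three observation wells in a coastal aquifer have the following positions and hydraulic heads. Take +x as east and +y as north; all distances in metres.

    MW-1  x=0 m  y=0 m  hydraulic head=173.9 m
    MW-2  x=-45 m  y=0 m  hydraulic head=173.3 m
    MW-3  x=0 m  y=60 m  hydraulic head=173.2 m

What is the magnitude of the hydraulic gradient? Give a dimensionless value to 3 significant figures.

∂h/∂x = (173.3 − 173.9) / (-45 − 0) = +0.01333
∂h/∂y = (173.2 − 173.9) / (60 − 0) = -0.01167
|∇h| = √(0.01333² + -0.01167²) = 0.01772

0.0177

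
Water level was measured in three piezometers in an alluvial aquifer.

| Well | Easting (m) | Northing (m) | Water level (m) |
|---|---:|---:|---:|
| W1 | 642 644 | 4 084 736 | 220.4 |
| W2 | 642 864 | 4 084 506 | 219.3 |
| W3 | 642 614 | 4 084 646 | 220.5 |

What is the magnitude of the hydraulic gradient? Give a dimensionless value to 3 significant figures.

0.00459

Three-point gradient (reference W1): Δ to W2 = (220, -230, -1.1), Δ to W3 = (-30, -90, +0.1).
∂h/∂x = -0.004569, ∂h/∂y = +0.0004120 (det = -26700).
|∇h| = √(-0.004569² + 0.0004120²) = 0.004588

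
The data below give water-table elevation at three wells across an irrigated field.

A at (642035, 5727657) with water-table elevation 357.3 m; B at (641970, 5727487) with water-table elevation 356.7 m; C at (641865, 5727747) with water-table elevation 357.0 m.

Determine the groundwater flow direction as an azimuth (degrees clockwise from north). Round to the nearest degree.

With h = a·x + b·y + c and A as origin, the differences give:
  (-65)·a + (-170)·b = -0.6
  (-170)·a + 90·b = -0.3
Eliminate b (×90 and ×(-170), subtract): -34750·a = -105.00 → a = ∂h/∂x = +0.003022
Back-substitute: b = ∂h/∂y = +0.002374.
Flow direction (−∇h) has components (-0.003022 E, -0.002374 N).
Azimuth = atan2(E, N) = atan2(-0.003022, -0.002374) = 231.8° ≈ 232°.

232°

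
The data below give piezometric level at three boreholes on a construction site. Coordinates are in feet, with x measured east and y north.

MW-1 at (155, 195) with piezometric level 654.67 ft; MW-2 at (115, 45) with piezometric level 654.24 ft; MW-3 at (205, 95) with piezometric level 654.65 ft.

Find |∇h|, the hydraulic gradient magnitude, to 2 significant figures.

Taking MW-1 as reference: MW-2−MW-1 = (-40, -150, -0.43); MW-3−MW-1 = (50, -100, -0.02).
Solve a·Δx + b·Δy = Δh: det = (-40)·(-100) − 50·(-150) = 11500.
∂h/∂x = [(-0.43)·(-100) − (-0.02)·(-150)] / 11500 = +0.003478
∂h/∂y = [(-40)·(-0.02) − 50·(-0.43)] / 11500 = +0.001939
|∇h| = √(0.003478² + 0.001939²) = 0.003982

0.0040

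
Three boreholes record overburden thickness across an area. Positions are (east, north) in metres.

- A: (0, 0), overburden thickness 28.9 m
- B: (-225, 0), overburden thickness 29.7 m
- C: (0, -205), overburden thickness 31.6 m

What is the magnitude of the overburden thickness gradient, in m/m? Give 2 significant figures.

0.014 m/m

∂d/∂x = (29.7 − 28.9) / (-225 − 0) = -0.003556
∂d/∂y = (31.6 − 28.9) / (-205 − 0) = -0.01317
|∇f| = √(-0.003556² + -0.01317²) = 0.01364 m/m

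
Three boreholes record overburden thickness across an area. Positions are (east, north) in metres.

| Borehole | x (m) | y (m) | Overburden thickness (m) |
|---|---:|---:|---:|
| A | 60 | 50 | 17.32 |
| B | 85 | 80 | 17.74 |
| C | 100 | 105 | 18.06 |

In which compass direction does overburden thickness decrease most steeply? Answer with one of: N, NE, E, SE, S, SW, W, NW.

Taking A as reference: B−A = (25, 30, +0.42); C−A = (40, 55, +0.74).
Determinant of the coordinate differences = 25·55 − 40·30 = 175.
∂d/∂x = [(+0.42)·55 − (+0.74)·30] / 175 = +0.005143
∂d/∂y = [25·(+0.74) − 40·(+0.42)] / 175 = +0.009714
Steepest decrease is along −∇f = (-0.005143 E, -0.009714 N) → southwest.

SW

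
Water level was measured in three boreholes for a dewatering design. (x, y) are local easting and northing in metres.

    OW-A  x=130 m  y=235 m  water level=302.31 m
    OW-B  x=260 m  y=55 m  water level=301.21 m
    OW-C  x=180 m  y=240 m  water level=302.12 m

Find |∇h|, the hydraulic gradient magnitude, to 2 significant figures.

With h = a·x + b·y + c and OW-A as origin, the differences give:
  130·a + (-180)·b = -1.10
  50·a + 5·b = -0.19
Eliminate b (×5 and ×(-180), subtract): 9650·a = -39.700 → a = ∂h/∂x = -0.004114
Back-substitute: b = ∂h/∂y = +0.003140.
|∇h| = √(-0.004114² + 0.003140²) = 0.005175

0.0052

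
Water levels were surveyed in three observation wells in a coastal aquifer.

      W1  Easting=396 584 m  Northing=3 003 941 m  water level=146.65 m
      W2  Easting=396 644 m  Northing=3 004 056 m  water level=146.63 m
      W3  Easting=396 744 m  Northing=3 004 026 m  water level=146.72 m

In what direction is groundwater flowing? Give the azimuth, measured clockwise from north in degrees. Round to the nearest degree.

With h = a·x + b·y + c and W1 as origin, the differences give:
  60·a + 115·b = -0.02
  160·a + 85·b = +0.07
Eliminate b (×85 and ×115, subtract): -13300·a = -9.750 → a = ∂h/∂x = +0.0007331
Back-substitute: b = ∂h/∂y = -0.0005564.
Flow direction (−∇h) has components (-0.0007331 E, +0.0005564 N).
Azimuth = atan2(E, N) = atan2(-0.0007331, +0.0005564) = 307.2° ≈ 307°.

307°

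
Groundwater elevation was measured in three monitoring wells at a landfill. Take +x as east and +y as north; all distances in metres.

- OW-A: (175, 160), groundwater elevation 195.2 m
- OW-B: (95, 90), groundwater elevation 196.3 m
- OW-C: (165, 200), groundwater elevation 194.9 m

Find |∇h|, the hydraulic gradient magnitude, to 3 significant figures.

Three-point gradient (reference OW-A): Δ to OW-B = (-80, -70, +1.1), Δ to OW-C = (-10, 40, -0.3).
∂h/∂x = -0.005897, ∂h/∂y = -0.008974 (det = -3900).
|∇h| = √(-0.005897² + -0.008974²) = 0.01074

0.0107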